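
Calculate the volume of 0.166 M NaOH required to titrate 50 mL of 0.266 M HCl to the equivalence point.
V_{base} = 80.1 mL

At equivalence: moles acid = moles base.
moles HCl = 0.266 M × 0.05 L = 0.0133 mol
V_NaOH = 0.0133 mol ÷ 0.166 M = 0.08012 L = 80.1 mL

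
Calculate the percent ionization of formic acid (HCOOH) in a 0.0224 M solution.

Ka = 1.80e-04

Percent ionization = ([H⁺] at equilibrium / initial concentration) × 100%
Percent ionization = 8.57%

Let x = [H⁺]. Ka = x²/(C - x) ⇒ x² + (1.80e-04)x - (1.80e-04)(0.0224) = 0. x = 1.9200e-03. Percent = (1.9200e-03/0.0224) × 100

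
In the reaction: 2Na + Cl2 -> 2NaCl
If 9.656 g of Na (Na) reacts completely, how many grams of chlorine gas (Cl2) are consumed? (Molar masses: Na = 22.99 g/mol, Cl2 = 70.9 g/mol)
Moles of Na = 9.656 g ÷ 22.99 g/mol = 0.420009 mol
Mole ratio: 1 mol Cl2 / 2 mol Na
Moles of Cl2 = 0.420009 × (1/2) = 0.210004 mol
Mass of Cl2 = 0.210004 mol × 70.9 g/mol = 14.89 g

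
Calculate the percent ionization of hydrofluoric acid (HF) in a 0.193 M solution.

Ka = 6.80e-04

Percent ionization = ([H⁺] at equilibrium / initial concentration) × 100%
Percent ionization = 5.76%

Let x = [H⁺]. Ka = x²/(C - x) ⇒ x² + (6.80e-04)x - (6.80e-04)(0.193) = 0. x = 1.1121e-02. Percent = (1.1121e-02/0.193) × 100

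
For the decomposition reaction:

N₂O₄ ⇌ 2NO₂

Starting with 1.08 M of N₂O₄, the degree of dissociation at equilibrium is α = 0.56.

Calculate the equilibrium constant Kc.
K_c = 3.0790

x = α·[A]₀ = 0.56 × 1.08 = 0.6048 M dissociated.
At eq: [N₂O₄] = 1.08 − 0.6048 = 0.4752 M; [NO₂] = 2x = 1.21 M.
Kc = [NO₂]²/[N₂O₄] = (1.21)²/0.4752 = 3.079.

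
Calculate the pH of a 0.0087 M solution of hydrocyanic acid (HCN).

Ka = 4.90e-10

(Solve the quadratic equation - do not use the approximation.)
pH = 5.69

x² + Ka×x - Ka×C = 0. Using quadratic formula: [H⁺] = 2.0645e-06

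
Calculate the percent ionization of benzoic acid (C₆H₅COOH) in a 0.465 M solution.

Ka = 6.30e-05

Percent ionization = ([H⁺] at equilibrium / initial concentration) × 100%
Percent ionization = 1.16%

Let x = [H⁺]. Ka = x²/(C - x) ⇒ x² + (6.30e-05)x - (6.30e-05)(0.465) = 0. x = 5.3811e-03. Percent = (5.3811e-03/0.465) × 100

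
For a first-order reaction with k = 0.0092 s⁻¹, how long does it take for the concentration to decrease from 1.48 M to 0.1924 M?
221.76 s

From ln[A] = ln[A]₀ - k·t: t = ln([A]₀/[A])/k = ln(1.48/0.1924)/0.0092 = ln(7.6923)/0.0092 = 2.0402/0.0092 = 221.76 s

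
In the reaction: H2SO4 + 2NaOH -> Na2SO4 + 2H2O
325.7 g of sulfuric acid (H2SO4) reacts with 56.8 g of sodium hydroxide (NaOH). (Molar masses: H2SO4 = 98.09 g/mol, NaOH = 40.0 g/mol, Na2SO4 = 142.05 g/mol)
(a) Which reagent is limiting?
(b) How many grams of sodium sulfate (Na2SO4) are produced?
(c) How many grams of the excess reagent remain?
(a) NaOH, (b) 100.9 g, (c) 256.1 g

Moles of H2SO4 = 325.7 g ÷ 98.09 g/mol = 3.32042 mol
Moles of NaOH = 56.8 g ÷ 40.0 g/mol = 1.42 mol
Moles ÷ coefficient: H2SO4: 3.32042/1 = 3.32, NaOH: 1.42/2 = 0.71
(a) NaOH has the smaller value, so NaOH is the limiting reagent.
(b) Moles of Na2SO4 = 1.42 mol NaOH × (1/2) = 0.71 mol; mass = 0.71 mol × 142.05 g/mol = 100.9 g
(c) H2SO4 consumed = 1.42 × (1/2) = 0.71 mol; remaining = 3.32042 − 0.71 = 2.61042 mol; mass = 2.61042 mol × 98.09 g/mol = 256.1 g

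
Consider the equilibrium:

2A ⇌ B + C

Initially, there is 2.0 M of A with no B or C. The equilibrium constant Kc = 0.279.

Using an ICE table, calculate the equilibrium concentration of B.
[B] = 0.514 M

ICE: [A] = 2.0 − 2x, [B] = [C] = x.
Kc = x²/(2.0 − 2x)² = 0.279 ⇒ √Kc = x/(2.0 − 2x).
x = √0.279·2.0/(1 + 2√0.279) = 0.5282·2.0/2.0564 = 0.51372.
[B] = x = 0.514 M.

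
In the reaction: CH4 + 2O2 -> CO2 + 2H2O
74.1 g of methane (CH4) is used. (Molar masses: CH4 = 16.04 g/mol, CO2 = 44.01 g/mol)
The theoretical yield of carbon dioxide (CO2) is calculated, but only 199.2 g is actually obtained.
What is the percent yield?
Moles of CH4 = 74.1 g ÷ 16.04 g/mol = 4.6197 mol
Mole ratio: 1 mol CO2 / 1 mol CH4
Moles of CO2 = 4.6197 × (1/1) = 4.6197 mol
Theoretical yield = 4.6197 mol × 44.01 g/mol = 203.31 g
Actual yield = 199.2 g
Percent yield = (199.2 / 203.31) × 100% = 98.0%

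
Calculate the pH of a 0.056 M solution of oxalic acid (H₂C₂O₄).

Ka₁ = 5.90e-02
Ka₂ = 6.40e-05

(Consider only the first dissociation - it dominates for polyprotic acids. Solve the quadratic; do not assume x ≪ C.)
pH = 1.45

x² + Ka₁·x − Ka₁·C = 0 with Ka₁ = 5.90e-02, C = 0.056.
x = (−Ka₁ + √(Ka₁² + 4·Ka₁·C))/2 = 3.5108e-02 M, so pH = 1.45.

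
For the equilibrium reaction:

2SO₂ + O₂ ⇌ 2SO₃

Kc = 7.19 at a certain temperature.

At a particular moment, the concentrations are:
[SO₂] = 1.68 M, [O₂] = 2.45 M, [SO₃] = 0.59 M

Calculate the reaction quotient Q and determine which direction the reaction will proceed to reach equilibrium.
Q = 0.050, Q < K, reaction proceeds forward (toward products)

Q = ([SO₃]^2) / ([SO₂]^2 × [O₂])
  = ((0.59)^2) / ((1.68)^2·(2.45)) = 0.3481/6.9149 = 0.05034
Since Q = 0.05034 < Kc = 7.19, the reaction proceeds forward (toward products) to reach equilibrium.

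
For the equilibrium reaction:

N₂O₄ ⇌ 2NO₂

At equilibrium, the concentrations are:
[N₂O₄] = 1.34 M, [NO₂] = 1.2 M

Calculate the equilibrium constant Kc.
K_c = 1.0746

Kc = ([NO₂]^2) / ([N₂O₄])
   = ((1.2)^2) / ((1.34))
   = 1.44 / 1.34 = 1.0746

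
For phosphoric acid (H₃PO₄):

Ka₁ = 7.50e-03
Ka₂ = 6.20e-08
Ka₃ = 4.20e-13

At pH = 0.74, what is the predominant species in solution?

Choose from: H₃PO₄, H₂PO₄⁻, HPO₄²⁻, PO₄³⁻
H₃PO₄

pKa1 = 2.12, pKa2 = 7.21, pKa3 = 12.38. Each pKa is the crossover between adjacent species; pH = 0.74 lies in the region where H₃PO₄ predominates.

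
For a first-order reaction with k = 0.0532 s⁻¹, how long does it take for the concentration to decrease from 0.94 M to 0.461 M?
13.39 s

From ln[A] = ln[A]₀ - k·t: t = ln([A]₀/[A])/k = ln(0.94/0.461)/0.0532 = ln(2.0390)/0.0532 = 0.7125/0.0532 = 13.39 s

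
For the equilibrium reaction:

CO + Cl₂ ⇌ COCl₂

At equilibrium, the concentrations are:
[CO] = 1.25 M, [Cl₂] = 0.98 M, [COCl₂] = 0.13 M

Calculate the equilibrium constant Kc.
K_c = 0.1061

Kc = ([COCl₂]) / ([CO] × [Cl₂])
   = ((0.13)) / ((1.25)·(0.98))
   = 0.13 / 1.225 = 0.1061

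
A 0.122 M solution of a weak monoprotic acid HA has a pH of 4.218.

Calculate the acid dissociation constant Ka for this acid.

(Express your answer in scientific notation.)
K_a = 3.01e-08

[H⁺] = 10^(−pH) = 10^(−4.218) = 6.053e-05 M. For HA ⇌ H⁺ + A⁻, Ka = x²/(C − x) = (6.053e-05)²/(0.122 − 6.053e-05) = 3.01e-08.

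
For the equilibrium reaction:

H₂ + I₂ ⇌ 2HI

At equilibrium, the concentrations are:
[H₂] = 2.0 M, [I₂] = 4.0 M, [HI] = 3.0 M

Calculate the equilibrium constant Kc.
K_c = 1.1250

Kc = ([HI]^2) / ([H₂] × [I₂])
   = ((3.0)^2) / ((2.0)·(4.0))
   = 9 / 8 = 1.1250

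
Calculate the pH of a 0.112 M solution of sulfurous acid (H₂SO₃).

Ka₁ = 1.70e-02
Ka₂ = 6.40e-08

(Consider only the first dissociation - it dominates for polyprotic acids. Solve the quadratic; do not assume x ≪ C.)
pH = 1.44

x² + Ka₁·x − Ka₁·C = 0 with Ka₁ = 1.70e-02, C = 0.112.
x = (−Ka₁ + √(Ka₁² + 4·Ka₁·C))/2 = 3.5955e-02 M, so pH = 1.44.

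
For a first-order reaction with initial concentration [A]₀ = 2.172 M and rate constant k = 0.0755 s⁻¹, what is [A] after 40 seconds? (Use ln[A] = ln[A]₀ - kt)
0.1060 M

ln[A] = ln[A]₀ - k·t = ln(2.172) - (0.0755)·(40) = 0.7756 - 3.0200 = -2.2444
[A] = e^(-2.2444) = 0.1060 M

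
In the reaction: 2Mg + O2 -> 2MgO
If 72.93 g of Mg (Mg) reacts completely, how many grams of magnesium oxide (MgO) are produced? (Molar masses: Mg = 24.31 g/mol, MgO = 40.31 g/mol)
Moles of Mg = 72.93 g ÷ 24.31 g/mol = 3 mol
Mole ratio: 2 mol MgO / 2 mol Mg
Moles of MgO = 3 × (2/2) = 3 mol
Mass of MgO = 3 mol × 40.31 g/mol = 120.9 g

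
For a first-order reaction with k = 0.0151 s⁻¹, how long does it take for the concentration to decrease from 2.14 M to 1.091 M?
44.62 s

From ln[A] = ln[A]₀ - k·t: t = ln([A]₀/[A])/k = ln(2.14/1.091)/0.0151 = ln(1.9615)/0.0151 = 0.6737/0.0151 = 44.62 s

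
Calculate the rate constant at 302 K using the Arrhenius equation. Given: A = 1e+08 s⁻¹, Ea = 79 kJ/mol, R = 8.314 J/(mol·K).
2.17e-06 s⁻¹

k = A·exp(-Ea/(R·T)) = 1e+08·exp(-79000/(8.314·302)) = 1e+08·exp(-31.4637) = 1e+08·2.1651e-14 = 2.17e-06 s⁻¹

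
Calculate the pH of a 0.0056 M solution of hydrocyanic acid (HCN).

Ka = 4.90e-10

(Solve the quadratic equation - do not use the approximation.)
pH = 5.78

x² + Ka×x - Ka×C = 0. Using quadratic formula: [H⁺] = 1.6563e-06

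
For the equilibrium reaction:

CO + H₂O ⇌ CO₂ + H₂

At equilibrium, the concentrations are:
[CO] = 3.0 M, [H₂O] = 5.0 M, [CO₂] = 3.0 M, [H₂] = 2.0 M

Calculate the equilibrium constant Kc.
K_c = 0.4000

Kc = ([CO₂] × [H₂]) / ([CO] × [H₂O])
   = ((3.0)·(2.0)) / ((3.0)·(5.0))
   = 6 / 15 = 0.4000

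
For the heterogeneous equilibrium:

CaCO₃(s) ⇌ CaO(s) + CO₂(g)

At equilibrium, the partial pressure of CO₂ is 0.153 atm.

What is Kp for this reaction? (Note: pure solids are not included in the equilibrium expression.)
K_p = 0.153

Solids (CaCO₃, CaO) have activity 1 and are excluded.
Kp = P(CO₂) = 0.153.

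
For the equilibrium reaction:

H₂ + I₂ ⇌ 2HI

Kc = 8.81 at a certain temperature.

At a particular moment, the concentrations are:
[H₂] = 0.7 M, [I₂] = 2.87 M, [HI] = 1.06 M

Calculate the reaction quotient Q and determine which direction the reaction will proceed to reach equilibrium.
Q = 0.559, Q < K, reaction proceeds forward (toward products)

Q = ([HI]^2) / ([H₂] × [I₂])
  = ((1.06)^2) / ((0.7)·(2.87)) = 1.1236/2.009 = 0.5593
Since Q = 0.5593 < Kc = 8.81, the reaction proceeds forward (toward products) to reach equilibrium.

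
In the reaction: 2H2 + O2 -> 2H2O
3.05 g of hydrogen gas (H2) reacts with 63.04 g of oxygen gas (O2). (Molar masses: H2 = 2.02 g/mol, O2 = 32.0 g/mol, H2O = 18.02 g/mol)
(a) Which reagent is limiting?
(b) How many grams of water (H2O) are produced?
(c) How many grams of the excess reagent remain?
(a) H2, (b) 27.21 g, (c) 38.88 g

Moles of H2 = 3.05 g ÷ 2.02 g/mol = 1.5099 mol
Moles of O2 = 63.04 g ÷ 32.0 g/mol = 1.97 mol
Moles ÷ coefficient: H2: 1.5099/2 = 0.755, O2: 1.97/1 = 1.97
(a) H2 has the smaller value, so H2 is the limiting reagent.
(b) Moles of H2O = 1.5099 mol H2 × (2/2) = 1.5099 mol; mass = 1.5099 mol × 18.02 g/mol = 27.21 g
(c) O2 consumed = 1.5099 × (1/2) = 0.75495 mol; remaining = 1.97 − 0.75495 = 1.21505 mol; mass = 1.21505 mol × 32.0 g/mol = 38.88 g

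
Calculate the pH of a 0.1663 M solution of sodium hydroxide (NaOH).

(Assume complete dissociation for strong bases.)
pH = 13.22

[OH⁻] = 0.1663 M for strong base. pOH = -log[OH⁻] = 0.78, pH = 14 - pOH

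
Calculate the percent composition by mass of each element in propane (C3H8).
C: 81.72%, H: 18.29%

Molar mass of C3H8 = 44.09 g/mol
% C = (3 × 12.01) / 44.09 × 100% = 36.03 / 44.09 × 100% = 81.72%
% H = (8 × 1.008) / 44.09 × 100% = 8.064 / 44.09 × 100% = 18.29%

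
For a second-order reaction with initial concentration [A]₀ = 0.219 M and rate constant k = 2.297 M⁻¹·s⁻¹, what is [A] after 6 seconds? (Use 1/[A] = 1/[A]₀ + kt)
0.0545 M

1/[A] = 1/[A]₀ + k·t = 1/0.219 + (2.297)·(6) = 4.5662 + 13.7820 = 18.3482
[A] = 1/18.3482 = 0.0545 M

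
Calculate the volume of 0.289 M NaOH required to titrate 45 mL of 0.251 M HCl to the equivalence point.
V_{base} = 39.1 mL

At equivalence: moles acid = moles base.
moles HCl = 0.251 M × 0.045 L = 0.011295 mol
V_NaOH = 0.011295 mol ÷ 0.289 M = 0.03908 L = 39.1 mL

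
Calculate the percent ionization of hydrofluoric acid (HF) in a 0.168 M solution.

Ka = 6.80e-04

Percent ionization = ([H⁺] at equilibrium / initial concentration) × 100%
Percent ionization = 6.16%

Let x = [H⁺]. Ka = x²/(C - x) ⇒ x² + (6.80e-04)x - (6.80e-04)(0.168) = 0. x = 1.0354e-02. Percent = (1.0354e-02/0.168) × 100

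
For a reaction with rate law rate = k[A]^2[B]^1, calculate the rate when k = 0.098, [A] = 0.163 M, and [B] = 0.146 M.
0.0003801 M/s

rate = k·[A]^2·[B]^1 = 0.098·(0.163)^2·(0.146)^1 = 0.098·0.026569·0.146 = 0.0003801 M/s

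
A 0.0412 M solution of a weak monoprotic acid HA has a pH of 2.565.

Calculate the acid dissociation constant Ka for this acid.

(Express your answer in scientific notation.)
K_a = 1.93e-04

[H⁺] = 10^(−pH) = 10^(−2.565) = 2.723e-03 M. For HA ⇌ H⁺ + A⁻, Ka = x²/(C − x) = (2.723e-03)²/(0.0412 − 2.723e-03) = 1.93e-04.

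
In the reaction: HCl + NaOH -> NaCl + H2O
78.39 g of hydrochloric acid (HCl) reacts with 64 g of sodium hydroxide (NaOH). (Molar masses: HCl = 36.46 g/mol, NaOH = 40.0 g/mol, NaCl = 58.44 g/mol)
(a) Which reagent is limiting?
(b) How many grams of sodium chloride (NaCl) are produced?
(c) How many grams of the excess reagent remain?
(a) NaOH, (b) 93.5 g, (c) 20.05 g

Moles of HCl = 78.39 g ÷ 36.46 g/mol = 2.15003 mol
Moles of NaOH = 64 g ÷ 40.0 g/mol = 1.6 mol
Moles ÷ coefficient: HCl: 2.15003/1 = 2.15, NaOH: 1.6/1 = 1.6
(a) NaOH has the smaller value, so NaOH is the limiting reagent.
(b) Moles of NaCl = 1.6 mol NaOH × (1/1) = 1.6 mol; mass = 1.6 mol × 58.44 g/mol = 93.5 g
(c) HCl consumed = 1.6 × (1/1) = 1.6 mol; remaining = 2.15003 − 1.6 = 0.550027 mol; mass = 0.550027 mol × 36.46 g/mol = 20.05 g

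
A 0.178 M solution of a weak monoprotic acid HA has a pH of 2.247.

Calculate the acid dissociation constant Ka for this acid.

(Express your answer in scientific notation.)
K_a = 1.86e-04

[H⁺] = 10^(−pH) = 10^(−2.247) = 5.662e-03 M. For HA ⇌ H⁺ + A⁻, Ka = x²/(C − x) = (5.662e-03)²/(0.178 − 5.662e-03) = 1.86e-04.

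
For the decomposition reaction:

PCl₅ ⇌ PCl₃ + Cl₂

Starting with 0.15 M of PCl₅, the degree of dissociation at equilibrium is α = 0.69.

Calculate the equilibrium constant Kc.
K_c = 0.2304

x = α·[A]₀ = 0.69 × 0.15 = 0.1035 M dissociated.
At eq: [PCl₅] = 0.15 − 0.1035 = 0.0465 M; [PCl₃] = [Cl₂] = x = 0.1035 M.
Kc = [PCl₃][Cl₂]/[PCl₅] = (0.1035)²/0.0465 = 0.2304.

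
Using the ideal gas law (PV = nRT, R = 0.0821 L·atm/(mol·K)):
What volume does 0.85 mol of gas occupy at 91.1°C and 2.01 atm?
T = 91.1°C + 273.15 = 364.25 K
V = nRT/P = (0.85 × 0.0821 × 364.25) / 2.01
V = 12.65 L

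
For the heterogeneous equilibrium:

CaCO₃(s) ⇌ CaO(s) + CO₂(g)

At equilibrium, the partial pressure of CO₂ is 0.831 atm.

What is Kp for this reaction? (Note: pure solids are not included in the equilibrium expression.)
K_p = 0.831

Solids (CaCO₃, CaO) have activity 1 and are excluded.
Kp = P(CO₂) = 0.831.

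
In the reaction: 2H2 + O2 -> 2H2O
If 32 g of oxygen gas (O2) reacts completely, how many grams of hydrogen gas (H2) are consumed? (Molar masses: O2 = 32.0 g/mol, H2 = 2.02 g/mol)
Moles of O2 = 32 g ÷ 32.0 g/mol = 1 mol
Mole ratio: 2 mol H2 / 1 mol O2
Moles of H2 = 1 × (2/1) = 2 mol
Mass of H2 = 2 mol × 2.02 g/mol = 4.04 g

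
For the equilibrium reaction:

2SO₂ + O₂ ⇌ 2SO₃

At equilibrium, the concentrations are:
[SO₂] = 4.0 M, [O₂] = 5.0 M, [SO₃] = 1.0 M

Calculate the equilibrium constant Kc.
K_c = 0.0125

Kc = ([SO₃]^2) / ([SO₂]^2 × [O₂])
   = ((1.0)^2) / ((4.0)^2·(5.0))
   = 1 / 80 = 0.0125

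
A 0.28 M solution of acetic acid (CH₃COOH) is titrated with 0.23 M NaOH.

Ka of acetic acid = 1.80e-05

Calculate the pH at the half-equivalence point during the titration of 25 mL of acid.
pH = pKa = 4.74

At the half-equivalence point, [HA] = [A⁻], so by Henderson–Hasselbalch pH = pKa + log(1) = pKa.
pKa = −log(1.80e-05) = 4.74.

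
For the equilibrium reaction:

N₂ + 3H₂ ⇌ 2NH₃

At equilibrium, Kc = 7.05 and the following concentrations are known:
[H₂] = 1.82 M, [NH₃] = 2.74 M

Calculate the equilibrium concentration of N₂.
[N₂] = 0.1766 M

Kc = ([NH₃]^2) / ([N₂] × [H₂]^3) = 7.05
[N₂]^1 = (product terms)/(Kc · other reactant terms) = 7.5076 / (7.05 · 6.0286) = 0.17664
[N₂] = 0.1766 M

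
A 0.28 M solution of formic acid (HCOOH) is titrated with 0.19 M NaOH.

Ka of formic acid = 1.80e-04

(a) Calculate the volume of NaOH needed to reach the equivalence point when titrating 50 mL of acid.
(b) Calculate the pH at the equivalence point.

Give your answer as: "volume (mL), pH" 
V = 73.7 mL, pH = 8.40

(a) At equivalence: moles acid = moles base.
moles acid = 0.28 × 0.05 = 0.014 mol; V_NaOH = 0.014/0.19 = 0.07368 L = 73.7 mL.
(b) At equivalence, all acid → conjugate base A⁻ at [A⁻] = 0.014/0.1237 = 0.1132 M.
Kb = Kw/Ka = 1.0e-14/1.80e-04 = 5.556e-11; [OH⁻] = √(Kb·[A⁻]) = 2.508e-06; pOH = 5.60; pH = 14 − pOH = 8.40.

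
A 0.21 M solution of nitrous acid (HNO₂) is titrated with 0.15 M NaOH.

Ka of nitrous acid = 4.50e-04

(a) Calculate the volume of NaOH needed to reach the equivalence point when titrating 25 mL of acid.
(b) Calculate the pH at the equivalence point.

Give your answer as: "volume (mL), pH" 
V = 35.0 mL, pH = 8.14

(a) At equivalence: moles acid = moles base.
moles acid = 0.21 × 0.025 = 0.00525 mol; V_NaOH = 0.00525/0.15 = 0.035 L = 35.0 mL.
(b) At equivalence, all acid → conjugate base A⁻ at [A⁻] = 0.00525/0.06 = 0.0875 M.
Kb = Kw/Ka = 1.0e-14/4.50e-04 = 2.222e-11; [OH⁻] = √(Kb·[A⁻]) = 1.394e-06; pOH = 5.86; pH = 14 − pOH = 8.14.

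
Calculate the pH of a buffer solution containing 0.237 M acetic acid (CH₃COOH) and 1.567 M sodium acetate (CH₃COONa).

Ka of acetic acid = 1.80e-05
pH = 5.57

pKa = -log(1.80e-05) = 4.74. pH = pKa + log([A⁻]/[HA]) = 4.74 + log(1.567/0.237)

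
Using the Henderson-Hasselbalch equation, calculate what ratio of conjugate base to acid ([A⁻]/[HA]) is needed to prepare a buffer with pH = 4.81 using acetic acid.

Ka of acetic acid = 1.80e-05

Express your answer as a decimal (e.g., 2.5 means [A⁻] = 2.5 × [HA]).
[A⁻]/[HA] = 1.162

pKa = −log(1.80e-05) = 4.7447. pH = pKa + log([A⁻]/[HA]). 4.81 = 4.7447 + log(ratio). log(ratio) = 4.81 − 4.7447 = 0.0653. ratio = 10^(0.0653) = 1.162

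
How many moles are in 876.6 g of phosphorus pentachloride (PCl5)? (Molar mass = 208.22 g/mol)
Moles = 876.6 g ÷ 208.22 g/mol = 4.21 mol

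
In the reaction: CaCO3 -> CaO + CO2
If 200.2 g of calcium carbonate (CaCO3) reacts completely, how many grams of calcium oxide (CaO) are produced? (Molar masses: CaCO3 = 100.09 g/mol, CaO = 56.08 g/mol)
Moles of CaCO3 = 200.2 g ÷ 100.09 g/mol = 2.0002 mol
Mole ratio: 1 mol CaO / 1 mol CaCO3
Moles of CaO = 2.0002 × (1/1) = 2.0002 mol
Mass of CaO = 2.0002 mol × 56.08 g/mol = 112.2 g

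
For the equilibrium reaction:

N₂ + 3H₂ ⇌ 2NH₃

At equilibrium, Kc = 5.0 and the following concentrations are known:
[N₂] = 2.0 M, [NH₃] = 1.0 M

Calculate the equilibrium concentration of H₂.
[H₂] = 0.4642 M

Kc = ([NH₃]^2) / ([N₂] × [H₂]^3) = 5.0
[H₂]^3 = (product terms)/(Kc · other reactant terms) = 1 / (5.0 · 2) = 0.1
[H₂] = (0.1)^(1/3) = 0.4642 M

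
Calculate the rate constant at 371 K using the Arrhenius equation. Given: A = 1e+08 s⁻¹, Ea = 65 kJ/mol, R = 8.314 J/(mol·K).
7.05e-02 s⁻¹

k = A·exp(-Ea/(R·T)) = 1e+08·exp(-65000/(8.314·371)) = 1e+08·exp(-21.0731) = 1e+08·7.0477e-10 = 7.05e-02 s⁻¹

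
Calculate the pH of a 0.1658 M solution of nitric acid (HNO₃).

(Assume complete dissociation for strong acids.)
pH = 0.78

[H⁺] = 0.1658 M for strong acid. pH = -log[H⁺] = -log(0.1658)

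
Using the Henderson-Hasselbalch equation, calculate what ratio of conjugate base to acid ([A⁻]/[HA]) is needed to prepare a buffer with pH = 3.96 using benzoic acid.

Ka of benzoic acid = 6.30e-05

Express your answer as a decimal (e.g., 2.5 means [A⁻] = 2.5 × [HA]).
[A⁻]/[HA] = 0.575

pKa = −log(6.30e-05) = 4.2007. pH = pKa + log([A⁻]/[HA]). 3.96 = 4.2007 + log(ratio). log(ratio) = 3.96 − 4.2007 = -0.2407. ratio = 10^(-0.2407) = 0.575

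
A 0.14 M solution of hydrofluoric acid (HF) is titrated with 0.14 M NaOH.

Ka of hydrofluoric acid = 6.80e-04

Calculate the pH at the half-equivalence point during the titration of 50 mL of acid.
pH = pKa = 3.17

At the half-equivalence point, [HA] = [A⁻], so by Henderson–Hasselbalch pH = pKa + log(1) = pKa.
pKa = −log(6.80e-04) = 3.17.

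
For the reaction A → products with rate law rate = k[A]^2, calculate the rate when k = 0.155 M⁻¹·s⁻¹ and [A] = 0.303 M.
0.01423 M/s

rate = k·[A]^2 = 0.155·(0.303)^2 = 0.155·0.091809 = 0.01423 M/s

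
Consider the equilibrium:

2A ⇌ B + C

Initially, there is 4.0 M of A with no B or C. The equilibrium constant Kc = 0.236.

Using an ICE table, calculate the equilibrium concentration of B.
[B] = 0.986 M

ICE: [A] = 4.0 − 2x, [B] = [C] = x.
Kc = x²/(4.0 − 2x)² = 0.236 ⇒ √Kc = x/(4.0 − 2x).
x = √0.236·4.0/(1 + 2√0.236) = 0.4858·4.0/1.9716 = 0.98559.
[B] = x = 0.986 M.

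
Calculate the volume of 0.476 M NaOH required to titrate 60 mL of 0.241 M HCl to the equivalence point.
V_{base} = 30.4 mL

At equivalence: moles acid = moles base.
moles HCl = 0.241 M × 0.06 L = 0.01446 mol
V_NaOH = 0.01446 mol ÷ 0.476 M = 0.03038 L = 30.4 mL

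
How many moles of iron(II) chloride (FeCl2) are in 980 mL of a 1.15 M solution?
Moles = Molarity × Volume (L)
Moles = 1.15 M × 0.98 L = 1.127 mol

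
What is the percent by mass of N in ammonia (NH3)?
Mass of N in formula = 14.01 × 1 = 14.01 g/mol
Molar mass = 17.03 g/mol
% N = (14.01/17.03) × 100% = 82.27%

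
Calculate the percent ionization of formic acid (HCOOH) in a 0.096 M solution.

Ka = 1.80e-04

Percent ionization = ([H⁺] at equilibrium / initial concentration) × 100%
Percent ionization = 4.24%

Let x = [H⁺]. Ka = x²/(C - x) ⇒ x² + (1.80e-04)x - (1.80e-04)(0.096) = 0. x = 4.0679e-03. Percent = (4.0679e-03/0.096) × 100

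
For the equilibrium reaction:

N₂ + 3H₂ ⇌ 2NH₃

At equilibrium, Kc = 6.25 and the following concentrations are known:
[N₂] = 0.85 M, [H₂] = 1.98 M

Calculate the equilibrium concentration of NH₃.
[NH₃] = 6.4217 M

Kc = ([NH₃]^2) / ([N₂] × [H₂]^3) = 6.25
[NH₃]^2 = Kc · (reactant terms)/(other product terms) = 6.25 · 6.598 / 1 = 41.238
[NH₃] = (41.238)^(1/2) = 6.4217 M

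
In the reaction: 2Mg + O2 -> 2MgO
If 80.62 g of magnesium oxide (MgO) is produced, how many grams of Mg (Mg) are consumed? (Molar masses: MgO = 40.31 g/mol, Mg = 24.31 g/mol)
Moles of MgO = 80.62 g ÷ 40.31 g/mol = 2 mol
Mole ratio: 2 mol Mg / 2 mol MgO
Moles of Mg = 2 × (2/2) = 2 mol
Mass of Mg = 2 mol × 24.31 g/mol = 48.62 g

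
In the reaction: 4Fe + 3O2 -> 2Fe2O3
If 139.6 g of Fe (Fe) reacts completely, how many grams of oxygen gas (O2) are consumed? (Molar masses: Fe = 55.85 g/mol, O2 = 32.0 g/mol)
Moles of Fe = 139.6 g ÷ 55.85 g/mol = 2.49955 mol
Mole ratio: 3 mol O2 / 4 mol Fe
Moles of O2 = 2.49955 × (3/4) = 1.87466 mol
Mass of O2 = 1.87466 mol × 32.0 g/mol = 59.99 g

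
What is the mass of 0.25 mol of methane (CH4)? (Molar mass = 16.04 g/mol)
Mass = 0.25 mol × 16.04 g/mol = 4.01 g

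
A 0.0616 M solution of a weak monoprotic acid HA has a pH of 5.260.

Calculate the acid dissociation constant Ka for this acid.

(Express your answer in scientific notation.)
K_a = 4.90e-10

[H⁺] = 10^(−pH) = 10^(−5.260) = 5.495e-06 M. For HA ⇌ H⁺ + A⁻, Ka = x²/(C − x) = (5.495e-06)²/(0.0616 − 5.495e-06) = 4.90e-10.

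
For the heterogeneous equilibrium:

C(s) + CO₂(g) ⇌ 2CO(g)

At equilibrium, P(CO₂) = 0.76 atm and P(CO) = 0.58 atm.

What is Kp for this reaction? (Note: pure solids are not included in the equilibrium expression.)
K_p = 0.443

Solid C is excluded.
Kp = P(CO)²/P(CO₂) = (0.58)²/0.76 = 0.3364/0.76 = 0.443.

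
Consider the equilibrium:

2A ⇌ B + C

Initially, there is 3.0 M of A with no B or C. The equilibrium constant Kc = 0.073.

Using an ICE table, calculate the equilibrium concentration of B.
[B] = 0.526 M

ICE: [A] = 3.0 − 2x, [B] = [C] = x.
Kc = x²/(3.0 − 2x)² = 0.073 ⇒ √Kc = x/(3.0 − 2x).
x = √0.073·3.0/(1 + 2√0.073) = 0.27019·3.0/1.5404 = 0.52621.
[B] = x = 0.526 M.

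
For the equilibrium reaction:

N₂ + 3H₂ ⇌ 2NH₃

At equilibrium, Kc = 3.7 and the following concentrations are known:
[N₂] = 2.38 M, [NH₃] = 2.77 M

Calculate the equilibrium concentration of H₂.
[H₂] = 0.9551 M

Kc = ([NH₃]^2) / ([N₂] × [H₂]^3) = 3.7
[H₂]^3 = (product terms)/(Kc · other reactant terms) = 7.6729 / (3.7 · 2.38) = 0.87133
[H₂] = (0.87133)^(1/3) = 0.9551 M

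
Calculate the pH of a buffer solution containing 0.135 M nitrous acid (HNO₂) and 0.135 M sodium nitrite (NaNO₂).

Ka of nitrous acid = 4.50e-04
pH = 3.35

pKa = -log(4.50e-04) = 3.35. pH = pKa + log([A⁻]/[HA]) = 3.35 + log(0.135/0.135)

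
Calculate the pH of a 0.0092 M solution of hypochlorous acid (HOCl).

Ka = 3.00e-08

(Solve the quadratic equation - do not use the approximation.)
pH = 4.78

x² + Ka×x - Ka×C = 0. Using quadratic formula: [H⁺] = 1.6598e-05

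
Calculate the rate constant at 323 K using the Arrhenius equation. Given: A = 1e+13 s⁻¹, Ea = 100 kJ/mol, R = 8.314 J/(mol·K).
6.73e-04 s⁻¹

k = A·exp(-Ea/(R·T)) = 1e+13·exp(-100000/(8.314·323)) = 1e+13·exp(-37.2381) = 1e+13·6.7251e-17 = 6.73e-04 s⁻¹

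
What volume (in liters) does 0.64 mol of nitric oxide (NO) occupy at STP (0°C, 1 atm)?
At STP, 1 mol of gas occupies 22.4 L
Volume = 0.64 mol × 22.4 L/mol = 14.34 L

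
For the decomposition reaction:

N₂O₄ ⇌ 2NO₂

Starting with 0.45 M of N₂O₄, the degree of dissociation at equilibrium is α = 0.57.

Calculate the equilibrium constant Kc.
K_c = 1.3600

x = α·[A]₀ = 0.57 × 0.45 = 0.2565 M dissociated.
At eq: [N₂O₄] = 0.45 − 0.2565 = 0.1935 M; [NO₂] = 2x = 0.513 M.
Kc = [NO₂]²/[N₂O₄] = (0.513)²/0.1935 = 1.36.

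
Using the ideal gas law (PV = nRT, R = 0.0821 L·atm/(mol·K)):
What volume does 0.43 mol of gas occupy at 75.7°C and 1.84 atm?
T = 75.7°C + 273.15 = 348.85 K
V = nRT/P = (0.43 × 0.0821 × 348.85) / 1.84
V = 6.69 L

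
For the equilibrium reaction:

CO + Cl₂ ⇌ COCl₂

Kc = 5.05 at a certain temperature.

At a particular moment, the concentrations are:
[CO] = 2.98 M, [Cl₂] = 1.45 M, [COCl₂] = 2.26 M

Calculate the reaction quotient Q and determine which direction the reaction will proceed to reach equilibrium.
Q = 0.523, Q < K, reaction proceeds forward (toward products)

Q = ([COCl₂]) / ([CO] × [Cl₂])
  = ((2.26)) / ((2.98)·(1.45)) = 2.26/4.321 = 0.523
Since Q = 0.523 < Kc = 5.05, the reaction proceeds forward (toward products) to reach equilibrium.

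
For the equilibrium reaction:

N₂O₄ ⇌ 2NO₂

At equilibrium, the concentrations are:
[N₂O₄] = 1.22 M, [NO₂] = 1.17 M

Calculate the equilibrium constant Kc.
K_c = 1.1220

Kc = ([NO₂]^2) / ([N₂O₄])
   = ((1.17)^2) / ((1.22))
   = 1.3689 / 1.22 = 1.1220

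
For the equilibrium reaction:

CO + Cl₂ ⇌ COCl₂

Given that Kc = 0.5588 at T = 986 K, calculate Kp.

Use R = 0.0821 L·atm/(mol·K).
K_p = 0.0069

Δn = (moles gaseous products) − (moles gaseous reactants) = -1
T = 986 K; RT = 0.0821 × 986 = 80.9506
Kp = Kc·(RT)^Δn = 0.5588 × (80.9506)^-1 = 0.5588 × 0.0123532 = 0.0069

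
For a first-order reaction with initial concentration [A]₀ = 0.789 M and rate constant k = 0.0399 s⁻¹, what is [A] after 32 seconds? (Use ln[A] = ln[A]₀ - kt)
0.2201 M

ln[A] = ln[A]₀ - k·t = ln(0.789) - (0.0399)·(32) = -0.2370 - 1.2768 = -1.5138
[A] = e^(-1.5138) = 0.2201 M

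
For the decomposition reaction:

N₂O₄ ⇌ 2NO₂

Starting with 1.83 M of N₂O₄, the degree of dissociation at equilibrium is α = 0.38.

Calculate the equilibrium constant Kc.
K_c = 1.7049

x = α·[A]₀ = 0.38 × 1.83 = 0.6954 M dissociated.
At eq: [N₂O₄] = 1.83 − 0.6954 = 1.135 M; [NO₂] = 2x = 1.391 M.
Kc = [NO₂]²/[N₂O₄] = (1.391)²/1.135 = 1.705.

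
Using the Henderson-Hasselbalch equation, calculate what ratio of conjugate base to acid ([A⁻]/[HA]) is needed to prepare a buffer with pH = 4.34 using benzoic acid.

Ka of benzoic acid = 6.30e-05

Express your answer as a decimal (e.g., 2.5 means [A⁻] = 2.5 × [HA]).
[A⁻]/[HA] = 1.378

pKa = −log(6.30e-05) = 4.2007. pH = pKa + log([A⁻]/[HA]). 4.34 = 4.2007 + log(ratio). log(ratio) = 4.34 − 4.2007 = 0.1393. ratio = 10^(0.1393) = 1.378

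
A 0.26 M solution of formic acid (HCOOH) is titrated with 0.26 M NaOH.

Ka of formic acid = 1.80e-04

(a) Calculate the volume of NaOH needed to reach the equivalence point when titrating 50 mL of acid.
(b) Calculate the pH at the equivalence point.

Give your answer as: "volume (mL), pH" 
V = 50.0 mL, pH = 8.43

(a) At equivalence: moles acid = moles base.
moles acid = 0.26 × 0.05 = 0.013 mol; V_NaOH = 0.013/0.26 = 0.05 L = 50.0 mL.
(b) At equivalence, all acid → conjugate base A⁻ at [A⁻] = 0.013/0.1 = 0.13 M.
Kb = Kw/Ka = 1.0e-14/1.80e-04 = 5.556e-11; [OH⁻] = √(Kb·[A⁻]) = 2.687e-06; pOH = 5.57; pH = 14 − pOH = 8.43.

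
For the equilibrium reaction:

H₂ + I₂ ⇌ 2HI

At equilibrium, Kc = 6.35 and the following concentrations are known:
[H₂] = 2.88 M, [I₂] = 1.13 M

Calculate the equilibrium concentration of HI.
[HI] = 4.5459 M

Kc = ([HI]^2) / ([H₂] × [I₂]) = 6.35
[HI]^2 = Kc · (reactant terms)/(other product terms) = 6.35 · 3.2544 / 1 = 20.665
[HI] = (20.665)^(1/2) = 4.5459 M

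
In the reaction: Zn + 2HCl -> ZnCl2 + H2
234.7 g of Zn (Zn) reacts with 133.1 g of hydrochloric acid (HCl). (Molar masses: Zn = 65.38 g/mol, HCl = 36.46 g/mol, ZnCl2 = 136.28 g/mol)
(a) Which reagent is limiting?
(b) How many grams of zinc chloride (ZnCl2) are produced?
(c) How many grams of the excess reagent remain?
(a) HCl, (b) 248.8 g, (c) 115.4 g

Moles of Zn = 234.7 g ÷ 65.38 g/mol = 3.58978 mol
Moles of HCl = 133.1 g ÷ 36.46 g/mol = 3.65058 mol
Moles ÷ coefficient: Zn: 3.58978/1 = 3.59, HCl: 3.65058/2 = 1.825
(a) HCl has the smaller value, so HCl is the limiting reagent.
(b) Moles of ZnCl2 = 3.65058 mol HCl × (1/2) = 1.82529 mol; mass = 1.82529 mol × 136.28 g/mol = 248.8 g
(c) Zn consumed = 3.65058 × (1/2) = 1.82529 mol; remaining = 3.58978 − 1.82529 = 1.76449 mol; mass = 1.76449 mol × 65.38 g/mol = 115.4 g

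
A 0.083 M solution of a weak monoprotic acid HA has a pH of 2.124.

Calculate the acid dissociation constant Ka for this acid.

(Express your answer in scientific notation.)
K_a = 7.48e-04

[H⁺] = 10^(−pH) = 10^(−2.124) = 7.516e-03 M. For HA ⇌ H⁺ + A⁻, Ka = x²/(C − x) = (7.516e-03)²/(0.083 − 7.516e-03) = 7.48e-04.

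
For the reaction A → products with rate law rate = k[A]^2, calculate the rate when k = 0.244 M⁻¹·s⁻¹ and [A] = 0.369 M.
0.03322 M/s

rate = k·[A]^2 = 0.244·(0.369)^2 = 0.244·0.136161 = 0.03322 M/s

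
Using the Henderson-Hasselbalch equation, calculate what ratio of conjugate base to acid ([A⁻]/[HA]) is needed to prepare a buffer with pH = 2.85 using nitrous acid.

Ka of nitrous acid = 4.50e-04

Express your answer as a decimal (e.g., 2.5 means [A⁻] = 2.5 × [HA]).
[A⁻]/[HA] = 0.319

pKa = −log(4.50e-04) = 3.3468. pH = pKa + log([A⁻]/[HA]). 2.85 = 3.3468 + log(ratio). log(ratio) = 2.85 − 3.3468 = -0.4968. ratio = 10^(-0.4968) = 0.319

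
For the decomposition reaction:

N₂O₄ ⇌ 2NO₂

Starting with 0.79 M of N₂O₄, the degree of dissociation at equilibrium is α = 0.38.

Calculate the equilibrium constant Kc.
K_c = 0.7360

x = α·[A]₀ = 0.38 × 0.79 = 0.3002 M dissociated.
At eq: [N₂O₄] = 0.79 − 0.3002 = 0.4898 M; [NO₂] = 2x = 0.6004 M.
Kc = [NO₂]²/[N₂O₄] = (0.6004)²/0.4898 = 0.736.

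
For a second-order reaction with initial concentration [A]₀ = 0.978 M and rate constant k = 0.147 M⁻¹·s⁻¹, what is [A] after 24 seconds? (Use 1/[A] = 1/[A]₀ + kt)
0.2198 M

1/[A] = 1/[A]₀ + k·t = 1/0.978 + (0.147)·(24) = 1.0225 + 3.5280 = 4.5505
[A] = 1/4.5505 = 0.2198 M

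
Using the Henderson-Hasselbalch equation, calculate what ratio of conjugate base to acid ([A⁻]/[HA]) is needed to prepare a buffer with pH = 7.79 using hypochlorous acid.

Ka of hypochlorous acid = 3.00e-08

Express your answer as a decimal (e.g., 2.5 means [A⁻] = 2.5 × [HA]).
[A⁻]/[HA] = 1.850

pKa = −log(3.00e-08) = 7.5229. pH = pKa + log([A⁻]/[HA]). 7.79 = 7.5229 + log(ratio). log(ratio) = 7.79 − 7.5229 = 0.2671. ratio = 10^(0.2671) = 1.850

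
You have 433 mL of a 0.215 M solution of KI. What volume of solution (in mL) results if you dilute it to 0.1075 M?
Using M₁V₁ = M₂V₂:
0.215 × 433 = 0.1075 × V₂
V₂ = (0.215 × 433) / 0.1075 = 866 mL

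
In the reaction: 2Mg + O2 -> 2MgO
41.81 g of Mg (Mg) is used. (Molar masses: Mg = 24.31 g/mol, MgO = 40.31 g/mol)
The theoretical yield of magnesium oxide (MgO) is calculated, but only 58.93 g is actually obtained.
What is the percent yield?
Moles of Mg = 41.81 g ÷ 24.31 g/mol = 1.71987 mol
Mole ratio: 2 mol MgO / 2 mol Mg
Moles of MgO = 1.71987 × (2/2) = 1.71987 mol
Theoretical yield = 1.71987 mol × 40.31 g/mol = 69.328 g
Actual yield = 58.93 g
Percent yield = (58.93 / 69.328) × 100% = 85.0%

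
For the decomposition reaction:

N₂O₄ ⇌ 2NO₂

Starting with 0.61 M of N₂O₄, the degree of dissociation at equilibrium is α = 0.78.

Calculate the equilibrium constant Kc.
K_c = 6.7477

x = α·[A]₀ = 0.78 × 0.61 = 0.4758 M dissociated.
At eq: [N₂O₄] = 0.61 − 0.4758 = 0.1342 M; [NO₂] = 2x = 0.9516 M.
Kc = [NO₂]²/[N₂O₄] = (0.9516)²/0.1342 = 6.748.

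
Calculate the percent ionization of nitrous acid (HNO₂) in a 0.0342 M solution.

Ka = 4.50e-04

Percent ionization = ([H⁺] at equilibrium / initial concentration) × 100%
Percent ionization = 10.8%

Let x = [H⁺]. Ka = x²/(C - x) ⇒ x² + (4.50e-04)x - (4.50e-04)(0.0342) = 0. x = 3.7045e-03. Percent = (3.7045e-03/0.0342) × 100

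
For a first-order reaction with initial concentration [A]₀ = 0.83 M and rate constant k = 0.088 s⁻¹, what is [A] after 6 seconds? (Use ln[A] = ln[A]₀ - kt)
0.4895 M

ln[A] = ln[A]₀ - k·t = ln(0.83) - (0.088)·(6) = -0.1863 - 0.5280 = -0.7143
[A] = e^(-0.7143) = 0.4895 M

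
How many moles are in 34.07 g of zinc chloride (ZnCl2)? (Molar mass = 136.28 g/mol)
Moles = 34.07 g ÷ 136.28 g/mol = 0.25 mol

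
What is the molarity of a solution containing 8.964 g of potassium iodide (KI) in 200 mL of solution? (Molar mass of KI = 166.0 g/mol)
Moles of KI = 8.964 g ÷ 166.0 g/mol = 0.054 mol
Volume = 200 mL = 0.2 L
Molarity = 0.054 mol ÷ 0.2 L = 0.27 M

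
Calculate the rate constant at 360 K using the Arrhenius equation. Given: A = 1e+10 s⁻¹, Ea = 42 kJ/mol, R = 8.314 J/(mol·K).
8.05e+03 s⁻¹

k = A·exp(-Ea/(R·T)) = 1e+10·exp(-42000/(8.314·360)) = 1e+10·exp(-14.0326) = 1e+10·8.0489e-07 = 8.05e+03 s⁻¹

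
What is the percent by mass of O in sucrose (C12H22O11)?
Mass of O in formula = 16.0 × 11 = 176 g/mol
Molar mass = 342.3 g/mol
% O = (176/342.3) × 100% = 51.42%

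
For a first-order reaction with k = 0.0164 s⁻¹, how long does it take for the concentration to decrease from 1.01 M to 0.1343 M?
123.03 s

From ln[A] = ln[A]₀ - k·t: t = ln([A]₀/[A])/k = ln(1.01/0.1343)/0.0164 = ln(7.5205)/0.0164 = 2.0176/0.0164 = 123.03 s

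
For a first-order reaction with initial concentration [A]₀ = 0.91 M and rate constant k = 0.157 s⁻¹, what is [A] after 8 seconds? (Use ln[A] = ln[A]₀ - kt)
0.2592 M

ln[A] = ln[A]₀ - k·t = ln(0.91) - (0.157)·(8) = -0.0943 - 1.2560 = -1.3503
[A] = e^(-1.3503) = 0.2592 M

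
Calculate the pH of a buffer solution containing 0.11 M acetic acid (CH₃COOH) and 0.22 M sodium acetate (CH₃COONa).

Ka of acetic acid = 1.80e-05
pH = 5.05

pKa = -log(1.80e-05) = 4.74. pH = pKa + log([A⁻]/[HA]) = 4.74 + log(0.22/0.11)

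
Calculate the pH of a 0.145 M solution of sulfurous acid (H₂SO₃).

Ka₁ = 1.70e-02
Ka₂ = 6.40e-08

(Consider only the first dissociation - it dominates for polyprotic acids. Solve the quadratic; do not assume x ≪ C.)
pH = 1.38

x² + Ka₁·x − Ka₁·C = 0 with Ka₁ = 1.70e-02, C = 0.145.
x = (−Ka₁ + √(Ka₁² + 4·Ka₁·C))/2 = 4.1871e-02 M, so pH = 1.38.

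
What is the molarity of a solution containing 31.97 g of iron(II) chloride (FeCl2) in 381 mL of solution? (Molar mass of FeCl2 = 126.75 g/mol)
Moles of FeCl2 = 31.97 g ÷ 126.75 g/mol = 0.252229 mol
Volume = 381 mL = 0.381 L
Molarity = 0.252229 mol ÷ 0.381 L = 0.662 M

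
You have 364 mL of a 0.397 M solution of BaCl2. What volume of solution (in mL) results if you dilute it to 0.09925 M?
Using M₁V₁ = M₂V₂:
0.397 × 364 = 0.09925 × V₂
V₂ = (0.397 × 364) / 0.09925 = 1456 mL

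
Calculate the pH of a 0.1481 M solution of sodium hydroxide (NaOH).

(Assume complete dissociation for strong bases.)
pH = 13.17

[OH⁻] = 0.1481 M for strong base. pOH = -log[OH⁻] = 0.83, pH = 14 - pOH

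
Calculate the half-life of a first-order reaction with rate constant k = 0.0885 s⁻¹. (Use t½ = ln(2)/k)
7.83 s

t½ = ln(2)/k = 0.6931/0.0885 = 7.83 s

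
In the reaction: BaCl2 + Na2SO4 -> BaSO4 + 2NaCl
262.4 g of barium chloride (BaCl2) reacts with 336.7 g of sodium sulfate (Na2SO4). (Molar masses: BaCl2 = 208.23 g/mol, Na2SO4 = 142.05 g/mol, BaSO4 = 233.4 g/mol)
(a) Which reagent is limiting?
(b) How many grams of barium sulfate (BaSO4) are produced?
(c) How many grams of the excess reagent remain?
(a) BaCl2, (b) 294.1 g, (c) 157.7 g

Moles of BaCl2 = 262.4 g ÷ 208.23 g/mol = 1.26015 mol
Moles of Na2SO4 = 336.7 g ÷ 142.05 g/mol = 2.37029 mol
Moles ÷ coefficient: BaCl2: 1.26015/1 = 1.26, Na2SO4: 2.37029/1 = 2.37
(a) BaCl2 has the smaller value, so BaCl2 is the limiting reagent.
(b) Moles of BaSO4 = 1.26015 mol BaCl2 × (1/1) = 1.26015 mol; mass = 1.26015 mol × 233.4 g/mol = 294.1 g
(c) Na2SO4 consumed = 1.26015 × (1/1) = 1.26015 mol; remaining = 2.37029 − 1.26015 = 1.11015 mol; mass = 1.11015 mol × 142.05 g/mol = 157.7 g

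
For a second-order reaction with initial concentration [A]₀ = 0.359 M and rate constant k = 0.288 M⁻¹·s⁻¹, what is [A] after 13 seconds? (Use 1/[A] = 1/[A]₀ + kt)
0.1532 M

1/[A] = 1/[A]₀ + k·t = 1/0.359 + (0.288)·(13) = 2.7855 + 3.7440 = 6.5295
[A] = 1/6.5295 = 0.1532 M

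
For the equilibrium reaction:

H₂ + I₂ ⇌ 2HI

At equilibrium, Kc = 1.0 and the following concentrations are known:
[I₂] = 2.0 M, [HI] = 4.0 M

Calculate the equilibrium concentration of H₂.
[H₂] = 8.0000 M

Kc = ([HI]^2) / ([H₂] × [I₂]) = 1.0
[H₂]^1 = (product terms)/(Kc · other reactant terms) = 16 / (1.0 · 2) = 8
[H₂] = 8.0000 M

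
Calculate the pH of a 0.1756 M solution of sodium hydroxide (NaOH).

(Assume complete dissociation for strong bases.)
pH = 13.24

[OH⁻] = 0.1756 M for strong base. pOH = -log[OH⁻] = 0.76, pH = 14 - pOH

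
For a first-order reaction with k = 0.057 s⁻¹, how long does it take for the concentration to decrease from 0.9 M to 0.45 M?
12.16 s

From ln[A] = ln[A]₀ - k·t: t = ln([A]₀/[A])/k = ln(0.9/0.45)/0.057 = ln(2.0000)/0.057 = 0.6931/0.057 = 12.16 s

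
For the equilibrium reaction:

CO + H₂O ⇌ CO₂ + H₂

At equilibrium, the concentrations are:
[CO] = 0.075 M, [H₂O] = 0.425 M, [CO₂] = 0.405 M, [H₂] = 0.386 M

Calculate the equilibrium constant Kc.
K_c = 4.9045

Kc = ([CO₂] × [H₂]) / ([CO] × [H₂O])
   = ((0.405)·(0.386)) / ((0.075)·(0.425))
   = 0.15633 / 0.031875 = 4.9045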